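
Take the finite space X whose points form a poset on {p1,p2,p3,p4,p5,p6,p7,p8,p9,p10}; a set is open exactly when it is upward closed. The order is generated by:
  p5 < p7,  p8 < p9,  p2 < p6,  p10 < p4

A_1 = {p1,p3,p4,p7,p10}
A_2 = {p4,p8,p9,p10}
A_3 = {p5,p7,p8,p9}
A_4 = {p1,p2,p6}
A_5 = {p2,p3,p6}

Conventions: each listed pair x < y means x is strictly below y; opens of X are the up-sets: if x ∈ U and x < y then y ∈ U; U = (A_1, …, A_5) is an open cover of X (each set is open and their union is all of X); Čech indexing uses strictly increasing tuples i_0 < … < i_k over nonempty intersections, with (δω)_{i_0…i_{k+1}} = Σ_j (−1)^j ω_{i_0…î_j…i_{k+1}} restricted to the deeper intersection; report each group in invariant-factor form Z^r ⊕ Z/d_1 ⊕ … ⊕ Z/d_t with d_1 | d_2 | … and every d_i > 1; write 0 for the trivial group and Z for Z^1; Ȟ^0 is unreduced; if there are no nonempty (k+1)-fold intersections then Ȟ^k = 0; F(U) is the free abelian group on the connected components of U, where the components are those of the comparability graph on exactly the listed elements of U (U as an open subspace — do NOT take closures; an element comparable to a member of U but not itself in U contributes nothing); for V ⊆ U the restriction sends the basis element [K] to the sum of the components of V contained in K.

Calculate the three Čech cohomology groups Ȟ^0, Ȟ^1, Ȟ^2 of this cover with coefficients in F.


Ȟ^0(U;F) ≅ Z^6, Ȟ^1(U;F) ≅ 0 and Ȟ^2(U;F) ≅ 0

nonempty intersections:
  A12={p4,p10} A13={p7} A14={p1} A15={p3} A23={p8,p9} A45={p2,p6}
components per intersection:
  A1: {p1} {p3} {p4,p10} {p7}
  A2: {p4,p10} {p8,p9}
  A3: {p5,p7} {p8,p9}
  A4: {p1} {p2,p6}
  A5: {p2,p6} {p3}
  A12: {p4,p10}
  A13: {p7}
  A14: {p1}
  A15: {p3}
  A23: {p8,p9}
  A45: {p2,p6}
C dims 12,6; δ0: rk 6, SNF 1^6
Ȟ^0: (12−6)−0=6 ⇒ Z^6
Ȟ^1: (6−0)−6=0 ⇒ 0
Ȟ^2: (0−0)−0=0 ⇒ 0


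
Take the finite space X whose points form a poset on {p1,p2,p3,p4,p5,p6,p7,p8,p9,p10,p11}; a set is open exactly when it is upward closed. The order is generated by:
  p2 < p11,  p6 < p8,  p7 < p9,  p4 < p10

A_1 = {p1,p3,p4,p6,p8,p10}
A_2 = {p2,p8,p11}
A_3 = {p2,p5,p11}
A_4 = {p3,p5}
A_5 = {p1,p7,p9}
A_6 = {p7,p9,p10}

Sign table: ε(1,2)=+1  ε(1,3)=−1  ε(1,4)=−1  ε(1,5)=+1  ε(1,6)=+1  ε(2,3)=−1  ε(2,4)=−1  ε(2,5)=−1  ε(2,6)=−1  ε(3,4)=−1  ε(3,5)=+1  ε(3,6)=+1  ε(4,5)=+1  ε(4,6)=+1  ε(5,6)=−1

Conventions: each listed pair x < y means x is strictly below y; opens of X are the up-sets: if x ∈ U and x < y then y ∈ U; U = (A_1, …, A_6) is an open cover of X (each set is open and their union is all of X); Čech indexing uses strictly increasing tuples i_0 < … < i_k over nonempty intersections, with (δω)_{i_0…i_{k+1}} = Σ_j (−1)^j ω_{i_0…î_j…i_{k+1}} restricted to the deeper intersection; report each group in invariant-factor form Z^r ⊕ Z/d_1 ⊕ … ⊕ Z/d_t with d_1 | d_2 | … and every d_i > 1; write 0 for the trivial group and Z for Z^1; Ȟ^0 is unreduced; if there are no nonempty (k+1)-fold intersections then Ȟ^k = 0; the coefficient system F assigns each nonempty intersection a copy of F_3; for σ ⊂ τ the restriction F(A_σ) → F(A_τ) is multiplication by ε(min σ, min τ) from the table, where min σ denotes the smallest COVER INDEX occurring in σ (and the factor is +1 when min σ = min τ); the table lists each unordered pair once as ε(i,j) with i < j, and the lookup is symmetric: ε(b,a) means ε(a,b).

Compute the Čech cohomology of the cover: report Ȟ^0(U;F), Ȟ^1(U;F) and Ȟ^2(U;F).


Ȟ^0 ≅ 0; Ȟ^1 ≅ Z/3; Ȟ^2 ≅ 0

intersection data:
  A12={p8} A14={p3} A15={p1} A16={p10} A23={p2,p11} A34={p5} A56={p7,p9}
C dims 6,7; δ0: rk_F3 6
Ȟ^0 = (6 − 6) − 0 = 0, so Ȟ^0 ≅ 0
Ȟ^1 = (7 − 0) − 6 = 1, so Ȟ^1 ≅ Z/3
Ȟ^2 = (0 − 0) − 0 = 0, so Ȟ^2 ≅ 0


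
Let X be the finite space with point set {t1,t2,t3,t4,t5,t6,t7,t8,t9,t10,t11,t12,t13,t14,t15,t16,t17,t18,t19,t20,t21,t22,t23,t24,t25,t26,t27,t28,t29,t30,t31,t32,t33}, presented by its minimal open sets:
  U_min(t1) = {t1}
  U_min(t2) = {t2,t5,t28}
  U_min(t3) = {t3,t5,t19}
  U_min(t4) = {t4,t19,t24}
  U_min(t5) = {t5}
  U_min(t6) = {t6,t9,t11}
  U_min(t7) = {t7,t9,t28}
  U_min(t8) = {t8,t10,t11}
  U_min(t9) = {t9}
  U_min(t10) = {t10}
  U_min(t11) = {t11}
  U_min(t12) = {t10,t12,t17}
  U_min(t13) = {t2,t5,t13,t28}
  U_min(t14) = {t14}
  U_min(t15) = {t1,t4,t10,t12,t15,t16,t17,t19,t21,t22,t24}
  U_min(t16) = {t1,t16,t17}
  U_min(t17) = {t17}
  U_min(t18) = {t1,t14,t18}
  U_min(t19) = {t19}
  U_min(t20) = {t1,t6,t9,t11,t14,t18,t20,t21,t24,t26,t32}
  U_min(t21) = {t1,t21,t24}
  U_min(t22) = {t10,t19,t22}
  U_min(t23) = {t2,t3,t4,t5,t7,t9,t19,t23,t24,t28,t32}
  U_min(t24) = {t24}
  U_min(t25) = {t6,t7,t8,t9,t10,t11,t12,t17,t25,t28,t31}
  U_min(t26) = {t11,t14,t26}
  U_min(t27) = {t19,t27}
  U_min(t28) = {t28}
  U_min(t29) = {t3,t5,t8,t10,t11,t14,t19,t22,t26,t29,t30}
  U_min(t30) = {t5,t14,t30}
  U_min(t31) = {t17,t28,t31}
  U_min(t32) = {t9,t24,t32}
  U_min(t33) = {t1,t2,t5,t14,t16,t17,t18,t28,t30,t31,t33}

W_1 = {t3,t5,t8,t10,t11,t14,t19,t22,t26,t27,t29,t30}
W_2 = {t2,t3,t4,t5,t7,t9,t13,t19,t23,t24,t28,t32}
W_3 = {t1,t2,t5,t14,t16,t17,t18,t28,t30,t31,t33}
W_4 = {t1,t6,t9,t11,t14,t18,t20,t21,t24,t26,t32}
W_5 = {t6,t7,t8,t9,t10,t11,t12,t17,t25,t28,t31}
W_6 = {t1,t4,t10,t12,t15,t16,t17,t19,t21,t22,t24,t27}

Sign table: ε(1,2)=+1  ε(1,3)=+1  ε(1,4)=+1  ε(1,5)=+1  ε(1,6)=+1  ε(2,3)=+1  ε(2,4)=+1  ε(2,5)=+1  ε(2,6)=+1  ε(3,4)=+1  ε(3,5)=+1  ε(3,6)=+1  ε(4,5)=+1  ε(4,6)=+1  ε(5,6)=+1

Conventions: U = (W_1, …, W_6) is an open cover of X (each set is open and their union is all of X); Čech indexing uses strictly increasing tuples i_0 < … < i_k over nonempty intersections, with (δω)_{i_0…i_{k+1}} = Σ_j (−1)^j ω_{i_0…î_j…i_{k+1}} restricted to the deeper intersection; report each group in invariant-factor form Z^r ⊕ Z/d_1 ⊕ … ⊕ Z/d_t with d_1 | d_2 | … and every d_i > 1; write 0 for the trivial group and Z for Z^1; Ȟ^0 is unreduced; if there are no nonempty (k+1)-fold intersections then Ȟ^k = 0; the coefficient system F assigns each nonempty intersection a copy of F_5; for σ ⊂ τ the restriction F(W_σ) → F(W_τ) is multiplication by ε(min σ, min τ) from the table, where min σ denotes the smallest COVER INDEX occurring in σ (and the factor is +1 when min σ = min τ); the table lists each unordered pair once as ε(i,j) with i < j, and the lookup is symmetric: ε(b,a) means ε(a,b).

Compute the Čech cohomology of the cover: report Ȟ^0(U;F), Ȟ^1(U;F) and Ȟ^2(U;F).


Ȟ^0(U;F) ≅ Z/5, Ȟ^1(U;F) ≅ 0, Ȟ^2(U;F) ≅ 0

nerve of the cover:
  W12={t3,t5,t19} W13={t5,t14,t30} W14={t11,t14,t26} W15={t8,t10,t11} W16={t10,t19,t22,t27} W23={t2,t5,t28} W24={t9,t24,t32} W25={t7,t9,t28} W26={t4,t19,t24} W34={t1,t14,t18} W35={t17,t28,t31} W36={t1,t16,t17} W45={t6,t9,t11} W46={t1,t21,t24} W56={t10,t12,t17}
  W123={t5} W126={t19} W134={t14} W145={t11} W156={t10} W235={t28} W245={t9} W246={t24} W346={t1} W356={t17}
C dims 6,15,10; δ0: rk_F5 5; δ1: rk_F5 10
Ȟ^0 = (6 − 5) − 0 = 1, so Ȟ^0 ≅ Z/5
Ȟ^1 = (15 − 10) − 5 = 0, so Ȟ^1 ≅ 0
Ȟ^2 = (10 − 0) − 10 = 0, so Ȟ^2 ≅ 0


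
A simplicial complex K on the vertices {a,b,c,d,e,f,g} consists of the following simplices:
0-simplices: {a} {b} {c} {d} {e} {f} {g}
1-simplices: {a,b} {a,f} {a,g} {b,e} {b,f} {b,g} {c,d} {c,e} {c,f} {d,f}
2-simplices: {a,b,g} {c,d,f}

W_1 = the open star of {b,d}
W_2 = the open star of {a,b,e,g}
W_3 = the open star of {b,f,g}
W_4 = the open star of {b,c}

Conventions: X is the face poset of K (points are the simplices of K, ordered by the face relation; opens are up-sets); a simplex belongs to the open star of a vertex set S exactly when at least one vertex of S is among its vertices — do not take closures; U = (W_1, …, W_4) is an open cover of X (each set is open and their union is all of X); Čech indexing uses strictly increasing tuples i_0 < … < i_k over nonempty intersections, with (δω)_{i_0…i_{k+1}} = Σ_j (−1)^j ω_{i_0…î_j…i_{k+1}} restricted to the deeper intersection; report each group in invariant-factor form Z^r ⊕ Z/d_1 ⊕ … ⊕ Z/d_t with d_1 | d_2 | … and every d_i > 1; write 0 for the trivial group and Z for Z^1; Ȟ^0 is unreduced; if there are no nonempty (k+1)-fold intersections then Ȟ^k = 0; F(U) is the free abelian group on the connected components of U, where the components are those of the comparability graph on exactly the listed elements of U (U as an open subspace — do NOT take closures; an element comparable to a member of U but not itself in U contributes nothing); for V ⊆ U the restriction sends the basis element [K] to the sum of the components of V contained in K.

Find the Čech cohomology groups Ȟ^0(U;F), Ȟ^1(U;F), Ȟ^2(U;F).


intersection data:
  W1={{b},{d},{a,b},{b,e},{b,f},{b,g},{c,d},{d,f},{a,b,g},{c,d,f}} W2={{a},{b},{e},{g},{a,b},{a,f},{a,g},{b,e},{b,f},{b,g},{c,e},{a,b,g}} W3={{b},{f},{g},{a,b},{a,f},{a,g},{b,e},{b,f},{b,g},{c,f},{d,f},{a,b,g},{c,d,f}} W4={{b},{c},{a,b},{b,e},{b,f},{b,g},{c,d},{c,e},{c,f},{a,b,g},{c,d,f}}
  W12={{b},{a,b},{b,e},{b,f},{b,g},{a,b,g}} W13={{b},{a,b},{b,e},{b,f},{b,g},{d,f},{a,b,g},{c,d,f}} W14={{b},{a,b},{b,e},{b,f},{b,g},{c,d},{a,b,g},{c,d,f}} W23={{b},{g},{a,b},{a,f},{a,g},{b,e},{b,f},{b,g},{a,b,g}} W24={{b},{a,b},{b,e},{b,f},{b,g},{c,e},{a,b,g}} W34={{b},{a,b},{b,e},{b,f},{b,g},{c,f},{a,b,g},{c,d,f}}
  W123={{b},{a,b},{b,e},{b,f},{b,g},{a,b,g}} W124={{b},{a,b},{b,e},{b,f},{b,g},{a,b,g}} W134={{b},{a,b},{b,e},{b,f},{b,g},{a,b,g},{c,d,f}} W234={{b},{a,b},{b,e},{b,f},{b,g},{a,b,g}}
  W1234={{b},{a,b},{b,e},{b,f},{b,g},{a,b,g}}
components per intersection:
  W1: {{b},{a,b},{b,e},{b,f},{b,g},{a,b,g}} {{d},{c,d},{d,f},{c,d,f}}
  W2: {{a},{b},{e},{g},{a,b},{a,f},{a,g},{b,e},{b,f},{b,g},{c,e},{a,b,g}}
  W3: {{b},{f},{g},{a,b},{a,f},{a,g},{b,e},{b,f},{b,g},{c,f},{d,f},{a,b,g},{c,d,f}}
  W4: {{b},{a,b},{b,e},{b,f},{b,g},{a,b,g}} {{c},{c,d},{c,e},{c,f},{c,d,f}}
  W12: {{b},{a,b},{b,e},{b,f},{b,g},{a,b,g}}
  W13: {{b},{a,b},{b,e},{b,f},{b,g},{a,b,g}} {{d,f},{c,d,f}}
  W14: {{b},{a,b},{b,e},{b,f},{b,g},{a,b,g}} {{c,d},{c,d,f}}
  W23: {{b},{g},{a,b},{a,g},{b,e},{b,f},{b,g},{a,b,g}} {{a,f}}
  W24: {{b},{a,b},{b,e},{b,f},{b,g},{a,b,g}} {{c,e}}
  W34: {{b},{a,b},{b,e},{b,f},{b,g},{a,b,g}} {{c,f},{c,d,f}}
  W123: {{b},{a,b},{b,e},{b,f},{b,g},{a,b,g}}
  W124: {{b},{a,b},{b,e},{b,f},{b,g},{a,b,g}}
  W134: {{b},{a,b},{b,e},{b,f},{b,g},{a,b,g}} {{c,d,f}}
  W234: {{b},{a,b},{b,e},{b,f},{b,g},{a,b,g}}
  W1234: {{b},{a,b},{b,e},{b,f},{b,g},{a,b,g}}
C dims 6,11,5,1; δ0: rk 5, SNF 1^5; δ1: rk 4, SNF 1^4; δ2: rk 1, SNF 1^1
Ȟ^0 = (6 − 5) − 0 = 1, so Ȟ^0 ≅ Z
Ȟ^1 = (11 − 4) − 5 = 2, so Ȟ^1 ≅ Z^2
Ȟ^2 = (5 − 1) − 4 = 0, so Ȟ^2 ≅ 0

Ȟ^0 = Z,  Ȟ^1 = Z^2,  Ȟ^2 = 0


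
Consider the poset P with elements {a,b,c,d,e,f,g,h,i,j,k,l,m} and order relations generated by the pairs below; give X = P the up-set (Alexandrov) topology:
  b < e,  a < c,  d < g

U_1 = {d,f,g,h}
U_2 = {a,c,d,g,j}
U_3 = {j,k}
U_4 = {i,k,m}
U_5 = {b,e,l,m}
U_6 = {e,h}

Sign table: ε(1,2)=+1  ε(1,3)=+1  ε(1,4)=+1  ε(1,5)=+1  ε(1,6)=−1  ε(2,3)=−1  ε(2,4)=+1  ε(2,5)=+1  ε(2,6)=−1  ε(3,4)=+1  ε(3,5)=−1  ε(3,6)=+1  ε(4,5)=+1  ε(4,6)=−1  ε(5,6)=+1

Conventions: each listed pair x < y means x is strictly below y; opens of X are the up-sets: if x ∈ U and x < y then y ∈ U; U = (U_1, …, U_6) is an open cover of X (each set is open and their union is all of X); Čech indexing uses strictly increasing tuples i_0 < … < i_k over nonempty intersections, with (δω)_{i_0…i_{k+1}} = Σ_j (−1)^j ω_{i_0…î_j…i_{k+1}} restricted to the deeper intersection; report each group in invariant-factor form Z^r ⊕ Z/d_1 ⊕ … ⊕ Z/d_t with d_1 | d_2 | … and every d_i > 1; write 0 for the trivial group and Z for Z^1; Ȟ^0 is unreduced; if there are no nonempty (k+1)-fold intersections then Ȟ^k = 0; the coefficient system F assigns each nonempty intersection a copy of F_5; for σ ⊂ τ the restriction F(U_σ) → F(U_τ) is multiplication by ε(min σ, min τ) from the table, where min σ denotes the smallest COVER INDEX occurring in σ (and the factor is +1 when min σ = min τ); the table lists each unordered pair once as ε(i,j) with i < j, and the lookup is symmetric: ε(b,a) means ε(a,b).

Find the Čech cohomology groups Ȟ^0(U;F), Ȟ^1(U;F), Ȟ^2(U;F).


nerve simplices:
  U12={d,g} U16={h} U23={j} U34={k} U45={m} U56={e}
C dims 6,6; δ0: rk_F5 5
degree 0: 6−5−0 = 1 → Ȟ^0 ≅ Z/5
degree 1: 6−0−5 = 1 → Ȟ^1 ≅ Z/5
degree 2: 0−0−0 = 0 → Ȟ^2 ≅ 0

Ȟ^0 ≅ Z/5, Ȟ^1 ≅ Z/5 and Ȟ^2 ≅ 0


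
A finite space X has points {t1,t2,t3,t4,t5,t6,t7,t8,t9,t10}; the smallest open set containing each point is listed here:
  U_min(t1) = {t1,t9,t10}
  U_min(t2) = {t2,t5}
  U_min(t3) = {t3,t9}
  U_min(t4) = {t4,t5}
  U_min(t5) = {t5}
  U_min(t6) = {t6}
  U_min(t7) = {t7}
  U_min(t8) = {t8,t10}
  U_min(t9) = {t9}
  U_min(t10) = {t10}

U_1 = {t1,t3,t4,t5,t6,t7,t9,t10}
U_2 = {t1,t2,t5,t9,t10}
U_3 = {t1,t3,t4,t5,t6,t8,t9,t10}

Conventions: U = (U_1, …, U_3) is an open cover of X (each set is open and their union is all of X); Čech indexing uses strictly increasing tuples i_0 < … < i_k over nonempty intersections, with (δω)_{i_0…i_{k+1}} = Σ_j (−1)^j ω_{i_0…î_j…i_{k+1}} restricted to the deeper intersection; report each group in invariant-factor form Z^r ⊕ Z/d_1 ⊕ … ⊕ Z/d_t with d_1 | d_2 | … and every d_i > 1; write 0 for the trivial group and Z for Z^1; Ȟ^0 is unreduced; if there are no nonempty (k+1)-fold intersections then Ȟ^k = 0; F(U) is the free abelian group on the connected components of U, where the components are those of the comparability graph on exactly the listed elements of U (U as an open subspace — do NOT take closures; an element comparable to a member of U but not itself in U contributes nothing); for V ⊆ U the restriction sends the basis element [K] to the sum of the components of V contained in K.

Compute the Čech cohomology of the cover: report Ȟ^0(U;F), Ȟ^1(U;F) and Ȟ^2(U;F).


cover nerve:
  U12={t1,t5,t9,t10} U13={t1,t3,t4,t5,t6,t9,t10} U23={t1,t5,t9,t10}
  U123={t1,t5,t9,t10}
components per intersection:
  U1: {t1,t3,t9,t10} {t4,t5} {t6} {t7}
  U2: {t1,t9,t10} {t2,t5}
  U3: {t1,t3,t8,t9,t10} {t4,t5} {t6}
  U12: {t1,t9,t10} {t5}
  U13: {t1,t3,t9,t10} {t4,t5} {t6}
  U23: {t1,t9,t10} {t5}
  U123: {t1,t9,t10} {t5}
C dims 9,7,2; δ0: rk 5, SNF 1^5; δ1: rk 2, SNF 1^2
Ȟ^0: (9−5)−0=4 ⇒ Z^4
Ȟ^1: (7−2)−5=0 ⇒ 0
Ȟ^2: (2−0)−2=0 ⇒ 0

Ȟ^0 = Z^4, Ȟ^1 = 0, Ȟ^2 = 0


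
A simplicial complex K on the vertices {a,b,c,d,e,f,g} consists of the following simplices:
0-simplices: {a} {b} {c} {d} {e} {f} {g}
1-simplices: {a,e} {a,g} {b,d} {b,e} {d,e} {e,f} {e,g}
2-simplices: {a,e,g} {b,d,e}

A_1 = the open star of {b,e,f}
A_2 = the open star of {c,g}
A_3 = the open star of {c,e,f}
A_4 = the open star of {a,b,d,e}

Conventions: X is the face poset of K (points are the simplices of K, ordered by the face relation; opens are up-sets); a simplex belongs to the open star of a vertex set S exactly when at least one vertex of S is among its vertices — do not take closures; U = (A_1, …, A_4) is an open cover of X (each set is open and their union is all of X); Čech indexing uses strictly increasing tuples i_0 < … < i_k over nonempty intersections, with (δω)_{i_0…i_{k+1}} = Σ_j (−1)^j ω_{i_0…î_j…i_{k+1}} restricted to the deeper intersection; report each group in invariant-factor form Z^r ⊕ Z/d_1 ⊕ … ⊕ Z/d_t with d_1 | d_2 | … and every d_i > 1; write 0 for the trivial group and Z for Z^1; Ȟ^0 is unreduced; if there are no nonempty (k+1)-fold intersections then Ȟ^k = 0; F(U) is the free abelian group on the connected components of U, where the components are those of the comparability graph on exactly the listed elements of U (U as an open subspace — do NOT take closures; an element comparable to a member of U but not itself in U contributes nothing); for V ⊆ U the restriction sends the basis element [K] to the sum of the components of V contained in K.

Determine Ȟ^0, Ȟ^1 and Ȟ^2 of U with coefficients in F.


Ȟ^0(U;F) ≅ Z^2, Ȟ^1(U;F) ≅ 0 and Ȟ^2(U;F) ≅ 0

cover nerve:
  A1={{b},{e},{f},{a,e},{b,d},{b,e},{d,e},{e,f},{e,g},{a,e,g},{b,d,e}} A2={{c},{g},{a,g},{e,g},{a,e,g}} A3={{c},{e},{f},{a,e},{b,e},{d,e},{e,f},{e,g},{a,e,g},{b,d,e}} A4={{a},{b},{d},{e},{a,e},{a,g},{b,d},{b,e},{d,e},{e,f},{e,g},{a,e,g},{b,d,e}}
  A12={{e,g},{a,e,g}} A13={{e},{f},{a,e},{b,e},{d,e},{e,f},{e,g},{a,e,g},{b,d,e}} A14={{b},{e},{a,e},{b,d},{b,e},{d,e},{e,f},{e,g},{a,e,g},{b,d,e}} A23={{c},{e,g},{a,e,g}} A24={{a,g},{e,g},{a,e,g}} A34={{e},{a,e},{b,e},{d,e},{e,f},{e,g},{a,e,g},{b,d,e}}
  A123={{e,g},{a,e,g}} A124={{e,g},{a,e,g}} A134={{e},{a,e},{b,e},{d,e},{e,f},{e,g},{a,e,g},{b,d,e}} A234={{e,g},{a,e,g}}
  A1234={{e,g},{a,e,g}}
components per intersection:
  A1: {{b},{e},{f},{a,e},{b,d},{b,e},{d,e},{e,f},{e,g},{a,e,g},{b,d,e}}
  A2: {{c}} {{g},{a,g},{e,g},{a,e,g}}
  A3: {{c}} {{e},{f},{a,e},{b,e},{d,e},{e,f},{e,g},{a,e,g},{b,d,e}}
  A4: {{a},{b},{d},{e},{a,e},{a,g},{b,d},{b,e},{d,e},{e,f},{e,g},{a,e,g},{b,d,e}}
  A12: {{e,g},{a,e,g}}
  A13: {{e},{f},{a,e},{b,e},{d,e},{e,f},{e,g},{a,e,g},{b,d,e}}
  A14: {{b},{e},{a,e},{b,d},{b,e},{d,e},{e,f},{e,g},{a,e,g},{b,d,e}}
  A23: {{c}} {{e,g},{a,e,g}}
  A24: {{a,g},{e,g},{a,e,g}}
  A34: {{e},{a,e},{b,e},{d,e},{e,f},{e,g},{a,e,g},{b,d,e}}
  A123: {{e,g},{a,e,g}}
  A124: {{e,g},{a,e,g}}
  A134: {{e},{a,e},{b,e},{d,e},{e,f},{e,g},{a,e,g},{b,d,e}}
  A234: {{e,g},{a,e,g}}
  A1234: {{e,g},{a,e,g}}
C dims 6,7,4,1; δ0: rk 4, SNF 1^4; δ1: rk 3, SNF 1^3; δ2: rk 1, SNF 1^1
Ȟ^0: (6−4)−0=2 ⇒ Z^2
Ȟ^1: (7−3)−4=0 ⇒ 0
Ȟ^2: (4−1)−3=0 ⇒ 0


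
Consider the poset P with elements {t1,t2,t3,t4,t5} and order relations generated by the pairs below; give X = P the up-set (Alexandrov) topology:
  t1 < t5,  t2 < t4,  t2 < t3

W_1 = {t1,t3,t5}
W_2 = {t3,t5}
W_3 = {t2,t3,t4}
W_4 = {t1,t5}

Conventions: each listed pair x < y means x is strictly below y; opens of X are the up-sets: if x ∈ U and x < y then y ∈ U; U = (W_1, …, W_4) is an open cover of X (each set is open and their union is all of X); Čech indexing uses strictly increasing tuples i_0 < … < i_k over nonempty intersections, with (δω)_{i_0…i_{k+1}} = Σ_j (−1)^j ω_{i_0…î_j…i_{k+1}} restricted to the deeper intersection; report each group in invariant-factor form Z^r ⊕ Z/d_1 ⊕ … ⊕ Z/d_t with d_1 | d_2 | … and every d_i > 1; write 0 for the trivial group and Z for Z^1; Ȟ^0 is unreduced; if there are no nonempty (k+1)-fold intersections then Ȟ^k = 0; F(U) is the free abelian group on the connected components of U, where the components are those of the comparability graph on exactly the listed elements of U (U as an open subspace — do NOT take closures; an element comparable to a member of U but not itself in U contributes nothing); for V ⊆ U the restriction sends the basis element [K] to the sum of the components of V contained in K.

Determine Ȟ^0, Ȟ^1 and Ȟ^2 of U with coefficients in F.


Ȟ^0(U;F) ≅ Z^2, Ȟ^1(U;F) ≅ 0 and Ȟ^2(U;F) ≅ 0

cover nerve:
  W12={t3,t5} W13={t3} W14={t1,t5} W23={t3} W24={t5}
  W123={t3} W124={t5}
components per intersection:
  W1: {t1,t5} {t3}
  W2: {t3} {t5}
  W3: {t2,t3,t4}
  W4: {t1,t5}
  W12: {t3} {t5}
  W13: {t3}
  W14: {t1,t5}
  W23: {t3}
  W24: {t5}
  W123: {t3}
  W124: {t5}
C dims 6,6,2; δ0: rk 4, SNF 1^4; δ1: rk 2, SNF 1^2
Ȟ^0: (6−4)−0=2 ⇒ Z^2
Ȟ^1: (6−2)−4=0 ⇒ 0
Ȟ^2: (2−0)−2=0 ⇒ 0


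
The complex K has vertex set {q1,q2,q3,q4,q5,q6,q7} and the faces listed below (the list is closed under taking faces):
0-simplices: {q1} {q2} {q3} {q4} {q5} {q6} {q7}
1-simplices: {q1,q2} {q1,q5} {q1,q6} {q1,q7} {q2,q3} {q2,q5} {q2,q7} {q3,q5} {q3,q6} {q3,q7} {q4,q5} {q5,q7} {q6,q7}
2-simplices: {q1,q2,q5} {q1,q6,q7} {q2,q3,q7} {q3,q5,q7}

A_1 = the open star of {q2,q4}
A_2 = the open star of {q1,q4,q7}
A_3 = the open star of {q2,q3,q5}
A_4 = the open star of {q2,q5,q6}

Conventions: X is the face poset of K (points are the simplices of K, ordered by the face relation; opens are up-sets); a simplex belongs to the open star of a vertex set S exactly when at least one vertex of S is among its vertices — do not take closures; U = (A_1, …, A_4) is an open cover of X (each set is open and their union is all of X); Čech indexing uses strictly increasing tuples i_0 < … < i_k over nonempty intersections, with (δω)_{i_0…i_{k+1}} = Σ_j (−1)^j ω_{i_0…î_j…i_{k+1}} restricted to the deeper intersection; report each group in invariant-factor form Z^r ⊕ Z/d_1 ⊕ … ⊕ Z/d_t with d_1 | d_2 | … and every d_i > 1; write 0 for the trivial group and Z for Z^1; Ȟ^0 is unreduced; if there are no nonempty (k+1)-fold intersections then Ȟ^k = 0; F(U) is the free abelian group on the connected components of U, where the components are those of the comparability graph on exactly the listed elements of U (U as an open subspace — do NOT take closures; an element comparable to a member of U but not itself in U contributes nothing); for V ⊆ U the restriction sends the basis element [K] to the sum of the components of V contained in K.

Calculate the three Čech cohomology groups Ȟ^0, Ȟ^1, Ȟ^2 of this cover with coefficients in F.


intersection data:
  A1={{q2},{q4},{q1,q2},{q2,q3},{q2,q5},{q2,q7},{q4,q5},{q1,q2,q5},{q2,q3,q7}} A2={{q1},{q4},{q7},{q1,q2},{q1,q5},{q1,q6},{q1,q7},{q2,q7},{q3,q7},{q4,q5},{q5,q7},{q6,q7},{q1,q2,q5},{q1,q6,q7},{q2,q3,q7},{q3,q5,q7}} A3={{q2},{q3},{q5},{q1,q2},{q1,q5},{q2,q3},{q2,q5},{q2,q7},{q3,q5},{q3,q6},{q3,q7},{q4,q5},{q5,q7},{q1,q2,q5},{q2,q3,q7},{q3,q5,q7}} A4={{q2},{q5},{q6},{q1,q2},{q1,q5},{q1,q6},{q2,q3},{q2,q5},{q2,q7},{q3,q5},{q3,q6},{q4,q5},{q5,q7},{q6,q7},{q1,q2,q5},{q1,q6,q7},{q2,q3,q7},{q3,q5,q7}}
  A12={{q4},{q1,q2},{q2,q7},{q4,q5},{q1,q2,q5},{q2,q3,q7}} A13={{q2},{q1,q2},{q2,q3},{q2,q5},{q2,q7},{q4,q5},{q1,q2,q5},{q2,q3,q7}} A14={{q2},{q1,q2},{q2,q3},{q2,q5},{q2,q7},{q4,q5},{q1,q2,q5},{q2,q3,q7}} A23={{q1,q2},{q1,q5},{q2,q7},{q3,q7},{q4,q5},{q5,q7},{q1,q2,q5},{q2,q3,q7},{q3,q5,q7}} A24={{q1,q2},{q1,q5},{q1,q6},{q2,q7},{q4,q5},{q5,q7},{q6,q7},{q1,q2,q5},{q1,q6,q7},{q2,q3,q7},{q3,q5,q7}} A34={{q2},{q5},{q1,q2},{q1,q5},{q2,q3},{q2,q5},{q2,q7},{q3,q5},{q3,q6},{q4,q5},{q5,q7},{q1,q2,q5},{q2,q3,q7},{q3,q5,q7}}
  A123={{q1,q2},{q2,q7},{q4,q5},{q1,q2,q5},{q2,q3,q7}} A124={{q1,q2},{q2,q7},{q4,q5},{q1,q2,q5},{q2,q3,q7}} A134={{q2},{q1,q2},{q2,q3},{q2,q5},{q2,q7},{q4,q5},{q1,q2,q5},{q2,q3,q7}} A234={{q1,q2},{q1,q5},{q2,q7},{q4,q5},{q5,q7},{q1,q2,q5},{q2,q3,q7},{q3,q5,q7}}
  A1234={{q1,q2},{q2,q7},{q4,q5},{q1,q2,q5},{q2,q3,q7}}
components per intersection:
  A1: {{q2},{q1,q2},{q2,q3},{q2,q5},{q2,q7},{q1,q2,q5},{q2,q3,q7}} {{q4},{q4,q5}}
  A2: {{q1},{q7},{q1,q2},{q1,q5},{q1,q6},{q1,q7},{q2,q7},{q3,q7},{q5,q7},{q6,q7},{q1,q2,q5},{q1,q6,q7},{q2,q3,q7},{q3,q5,q7}} {{q4},{q4,q5}}
  A3: {{q2},{q3},{q5},{q1,q2},{q1,q5},{q2,q3},{q2,q5},{q2,q7},{q3,q5},{q3,q6},{q3,q7},{q4,q5},{q5,q7},{q1,q2,q5},{q2,q3,q7},{q3,q5,q7}}
  A4: {{q2},{q5},{q1,q2},{q1,q5},{q2,q3},{q2,q5},{q2,q7},{q3,q5},{q4,q5},{q5,q7},{q1,q2,q5},{q2,q3,q7},{q3,q5,q7}} {{q6},{q1,q6},{q3,q6},{q6,q7},{q1,q6,q7}}
  A12: {{q4},{q4,q5}} {{q1,q2},{q1,q2,q5}} {{q2,q7},{q2,q3,q7}}
  A13: {{q2},{q1,q2},{q2,q3},{q2,q5},{q2,q7},{q1,q2,q5},{q2,q3,q7}} {{q4,q5}}
  A14: {{q2},{q1,q2},{q2,q3},{q2,q5},{q2,q7},{q1,q2,q5},{q2,q3,q7}} {{q4,q5}}
  A23: {{q1,q2},{q1,q5},{q1,q2,q5}} {{q2,q7},{q3,q7},{q5,q7},{q2,q3,q7},{q3,q5,q7}} {{q4,q5}}
  A24: {{q1,q2},{q1,q5},{q1,q2,q5}} {{q1,q6},{q6,q7},{q1,q6,q7}} {{q2,q7},{q2,q3,q7}} {{q4,q5}} {{q5,q7},{q3,q5,q7}}
  A34: {{q2},{q5},{q1,q2},{q1,q5},{q2,q3},{q2,q5},{q2,q7},{q3,q5},{q4,q5},{q5,q7},{q1,q2,q5},{q2,q3,q7},{q3,q5,q7}} {{q3,q6}}
  A123: {{q1,q2},{q1,q2,q5}} {{q2,q7},{q2,q3,q7}} {{q4,q5}}
  A124: {{q1,q2},{q1,q2,q5}} {{q2,q7},{q2,q3,q7}} {{q4,q5}}
  A134: {{q2},{q1,q2},{q2,q3},{q2,q5},{q2,q7},{q1,q2,q5},{q2,q3,q7}} {{q4,q5}}
  A234: {{q1,q2},{q1,q5},{q1,q2,q5}} {{q2,q7},{q2,q3,q7}} {{q4,q5}} {{q5,q7},{q3,q5,q7}}
  A1234: {{q1,q2},{q1,q2,q5}} {{q2,q7},{q2,q3,q7}} {{q4,q5}}
C dims 7,17,12,3; δ0: rk 6, SNF 1^6; δ1: rk 9, SNF 1^9; δ2: rk 3, SNF 1^3
Ȟ^0 = (7 − 6) − 0 = 1, so Ȟ^0 ≅ Z
Ȟ^1 = (17 − 9) − 6 = 2, so Ȟ^1 ≅ Z^2
Ȟ^2 = (12 − 3) − 9 = 0, so Ȟ^2 ≅ 0

Ȟ^0 ≅ Z, Ȟ^1 ≅ Z^2 and Ȟ^2 ≅ 0


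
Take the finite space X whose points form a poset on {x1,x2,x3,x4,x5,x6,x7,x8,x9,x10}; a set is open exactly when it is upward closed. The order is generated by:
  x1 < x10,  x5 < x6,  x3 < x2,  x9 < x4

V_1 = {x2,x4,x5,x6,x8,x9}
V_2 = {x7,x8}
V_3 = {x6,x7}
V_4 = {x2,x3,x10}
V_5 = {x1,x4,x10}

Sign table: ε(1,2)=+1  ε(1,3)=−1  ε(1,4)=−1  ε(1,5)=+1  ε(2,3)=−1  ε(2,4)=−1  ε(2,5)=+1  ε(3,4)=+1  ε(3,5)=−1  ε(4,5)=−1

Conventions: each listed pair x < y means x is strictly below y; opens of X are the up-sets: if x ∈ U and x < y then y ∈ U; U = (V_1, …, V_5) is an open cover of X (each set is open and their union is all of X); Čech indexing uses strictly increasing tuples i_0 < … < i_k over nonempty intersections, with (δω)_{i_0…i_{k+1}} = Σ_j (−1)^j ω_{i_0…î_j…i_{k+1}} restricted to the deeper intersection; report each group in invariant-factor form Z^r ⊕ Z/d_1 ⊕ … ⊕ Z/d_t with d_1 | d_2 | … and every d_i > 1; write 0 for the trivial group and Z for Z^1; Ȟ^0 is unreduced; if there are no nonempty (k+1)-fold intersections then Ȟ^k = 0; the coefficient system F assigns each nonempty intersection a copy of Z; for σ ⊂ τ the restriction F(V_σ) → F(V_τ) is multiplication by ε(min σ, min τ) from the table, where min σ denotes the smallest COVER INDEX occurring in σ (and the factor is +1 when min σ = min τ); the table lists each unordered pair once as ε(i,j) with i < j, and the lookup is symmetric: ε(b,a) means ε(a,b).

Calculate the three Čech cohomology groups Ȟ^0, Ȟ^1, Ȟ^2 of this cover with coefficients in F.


nonempty intersections:
  V12={x8} V13={x6} V14={x2} V15={x4} V23={x7} V45={x10}
C dims 5,6; δ0: rk 4, SNF 1^4
Ȟ^0: (5−4)−0=1 ⇒ Z
Ȟ^1: (6−0)−4=2 ⇒ Z^2
Ȟ^2: (0−0)−0=0 ⇒ 0

Ȟ^0 = Z; Ȟ^1 = Z^2; Ȟ^2 = 0


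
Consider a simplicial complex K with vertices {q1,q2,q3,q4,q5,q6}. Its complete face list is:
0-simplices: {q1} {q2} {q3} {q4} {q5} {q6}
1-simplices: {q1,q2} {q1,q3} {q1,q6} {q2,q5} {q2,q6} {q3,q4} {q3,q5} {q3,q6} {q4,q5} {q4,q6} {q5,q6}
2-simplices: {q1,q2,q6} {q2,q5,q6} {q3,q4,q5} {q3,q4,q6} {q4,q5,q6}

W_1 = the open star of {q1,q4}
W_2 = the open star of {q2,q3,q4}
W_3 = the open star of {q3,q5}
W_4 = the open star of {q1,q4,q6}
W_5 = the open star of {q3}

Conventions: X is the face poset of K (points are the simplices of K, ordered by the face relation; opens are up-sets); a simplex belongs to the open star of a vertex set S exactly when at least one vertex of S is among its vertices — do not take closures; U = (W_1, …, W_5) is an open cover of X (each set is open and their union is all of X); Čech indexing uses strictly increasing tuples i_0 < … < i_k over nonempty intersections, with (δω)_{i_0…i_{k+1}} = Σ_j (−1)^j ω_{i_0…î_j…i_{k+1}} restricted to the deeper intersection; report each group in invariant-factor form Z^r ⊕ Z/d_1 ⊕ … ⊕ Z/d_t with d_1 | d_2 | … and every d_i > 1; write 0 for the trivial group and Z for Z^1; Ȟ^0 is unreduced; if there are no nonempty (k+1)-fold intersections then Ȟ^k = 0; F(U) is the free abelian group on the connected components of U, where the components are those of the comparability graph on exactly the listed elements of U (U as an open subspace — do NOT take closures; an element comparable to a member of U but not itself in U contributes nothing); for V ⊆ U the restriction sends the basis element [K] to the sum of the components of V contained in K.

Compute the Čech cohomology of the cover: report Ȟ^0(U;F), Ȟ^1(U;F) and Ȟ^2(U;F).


nerve simplices:
  W1={{q1},{q4},{q1,q2},{q1,q3},{q1,q6},{q3,q4},{q4,q5},{q4,q6},{q1,q2,q6},{q3,q4,q5},{q3,q4,q6},{q4,q5,q6}} W2={{q2},{q3},{q4},{q1,q2},{q1,q3},{q2,q5},{q2,q6},{q3,q4},{q3,q5},{q3,q6},{q4,q5},{q4,q6},{q1,q2,q6},{q2,q5,q6},{q3,q4,q5},{q3,q4,q6},{q4,q5,q6}} W3={{q3},{q5},{q1,q3},{q2,q5},{q3,q4},{q3,q5},{q3,q6},{q4,q5},{q5,q6},{q2,q5,q6},{q3,q4,q5},{q3,q4,q6},{q4,q5,q6}} W4={{q1},{q4},{q6},{q1,q2},{q1,q3},{q1,q6},{q2,q6},{q3,q4},{q3,q6},{q4,q5},{q4,q6},{q5,q6},{q1,q2,q6},{q2,q5,q6},{q3,q4,q5},{q3,q4,q6},{q4,q5,q6}} W5={{q3},{q1,q3},{q3,q4},{q3,q5},{q3,q6},{q3,q4,q5},{q3,q4,q6}}
  W12={{q4},{q1,q2},{q1,q3},{q3,q4},{q4,q5},{q4,q6},{q1,q2,q6},{q3,q4,q5},{q3,q4,q6},{q4,q5,q6}} W13={{q1,q3},{q3,q4},{q4,q5},{q3,q4,q5},{q3,q4,q6},{q4,q5,q6}} W14={{q1},{q4},{q1,q2},{q1,q3},{q1,q6},{q3,q4},{q4,q5},{q4,q6},{q1,q2,q6},{q3,q4,q5},{q3,q4,q6},{q4,q5,q6}} W15={{q1,q3},{q3,q4},{q3,q4,q5},{q3,q4,q6}} W23={{q3},{q1,q3},{q2,q5},{q3,q4},{q3,q5},{q3,q6},{q4,q5},{q2,q5,q6},{q3,q4,q5},{q3,q4,q6},{q4,q5,q6}} W24={{q4},{q1,q2},{q1,q3},{q2,q6},{q3,q4},{q3,q6},{q4,q5},{q4,q6},{q1,q2,q6},{q2,q5,q6},{q3,q4,q5},{q3,q4,q6},{q4,q5,q6}} W25={{q3},{q1,q3},{q3,q4},{q3,q5},{q3,q6},{q3,q4,q5},{q3,q4,q6}} W34={{q1,q3},{q3,q4},{q3,q6},{q4,q5},{q5,q6},{q2,q5,q6},{q3,q4,q5},{q3,q4,q6},{q4,q5,q6}} W35={{q3},{q1,q3},{q3,q4},{q3,q5},{q3,q6},{q3,q4,q5},{q3,q4,q6}} W45={{q1,q3},{q3,q4},{q3,q6},{q3,q4,q5},{q3,q4,q6}}
  W123={{q1,q3},{q3,q4},{q4,q5},{q3,q4,q5},{q3,q4,q6},{q4,q5,q6}} W124={{q4},{q1,q2},{q1,q3},{q3,q4},{q4,q5},{q4,q6},{q1,q2,q6},{q3,q4,q5},{q3,q4,q6},{q4,q5,q6}} W125={{q1,q3},{q3,q4},{q3,q4,q5},{q3,q4,q6}} W134={{q1,q3},{q3,q4},{q4,q5},{q3,q4,q5},{q3,q4,q6},{q4,q5,q6}} W135={{q1,q3},{q3,q4},{q3,q4,q5},{q3,q4,q6}} W145={{q1,q3},{q3,q4},{q3,q4,q5},{q3,q4,q6}} W234={{q1,q3},{q3,q4},{q3,q6},{q4,q5},{q2,q5,q6},{q3,q4,q5},{q3,q4,q6},{q4,q5,q6}} W235={{q3},{q1,q3},{q3,q4},{q3,q5},{q3,q6},{q3,q4,q5},{q3,q4,q6}} W245={{q1,q3},{q3,q4},{q3,q6},{q3,q4,q5},{q3,q4,q6}} W345={{q1,q3},{q3,q4},{q3,q6},{q3,q4,q5},{q3,q4,q6}}
  W1234={{q1,q3},{q3,q4},{q4,q5},{q3,q4,q5},{q3,q4,q6},{q4,q5,q6}} W1235={{q1,q3},{q3,q4},{q3,q4,q5},{q3,q4,q6}} W1245={{q1,q3},{q3,q4},{q3,q4,q5},{q3,q4,q6}} W1345={{q1,q3},{q3,q4},{q3,q4,q5},{q3,q4,q6}} W2345={{q1,q3},{q3,q4},{q3,q6},{q3,q4,q5},{q3,q4,q6}}
  W12345={{q1,q3},{q3,q4},{q3,q4,q5},{q3,q4,q6}}
components per intersection:
  W1: {{q1},{q1,q2},{q1,q3},{q1,q6},{q1,q2,q6}} {{q4},{q3,q4},{q4,q5},{q4,q6},{q3,q4,q5},{q3,q4,q6},{q4,q5,q6}}
  W2: {{q2},{q1,q2},{q2,q5},{q2,q6},{q1,q2,q6},{q2,q5,q6}} {{q3},{q4},{q1,q3},{q3,q4},{q3,q5},{q3,q6},{q4,q5},{q4,q6},{q3,q4,q5},{q3,q4,q6},{q4,q5,q6}}
  W3: {{q3},{q5},{q1,q3},{q2,q5},{q3,q4},{q3,q5},{q3,q6},{q4,q5},{q5,q6},{q2,q5,q6},{q3,q4,q5},{q3,q4,q6},{q4,q5,q6}}
  W4: {{q1},{q4},{q6},{q1,q2},{q1,q3},{q1,q6},{q2,q6},{q3,q4},{q3,q6},{q4,q5},{q4,q6},{q5,q6},{q1,q2,q6},{q2,q5,q6},{q3,q4,q5},{q3,q4,q6},{q4,q5,q6}}
  W5: {{q3},{q1,q3},{q3,q4},{q3,q5},{q3,q6},{q3,q4,q5},{q3,q4,q6}}
  W12: {{q4},{q3,q4},{q4,q5},{q4,q6},{q3,q4,q5},{q3,q4,q6},{q4,q5,q6}} {{q1,q2},{q1,q2,q6}} {{q1,q3}}
  W13: {{q1,q3}} {{q3,q4},{q4,q5},{q3,q4,q5},{q3,q4,q6},{q4,q5,q6}}
  W14: {{q1},{q1,q2},{q1,q3},{q1,q6},{q1,q2,q6}} {{q4},{q3,q4},{q4,q5},{q4,q6},{q3,q4,q5},{q3,q4,q6},{q4,q5,q6}}
  W15: {{q1,q3}} {{q3,q4},{q3,q4,q5},{q3,q4,q6}}
  W23: {{q3},{q1,q3},{q3,q4},{q3,q5},{q3,q6},{q4,q5},{q3,q4,q5},{q3,q4,q6},{q4,q5,q6}} {{q2,q5},{q2,q5,q6}}
  W24: {{q4},{q3,q4},{q3,q6},{q4,q5},{q4,q6},{q3,q4,q5},{q3,q4,q6},{q4,q5,q6}} {{q1,q2},{q2,q6},{q1,q2,q6},{q2,q5,q6}} {{q1,q3}}
  W25: {{q3},{q1,q3},{q3,q4},{q3,q5},{q3,q6},{q3,q4,q5},{q3,q4,q6}}
  W34: {{q1,q3}} {{q3,q4},{q3,q6},{q4,q5},{q5,q6},{q2,q5,q6},{q3,q4,q5},{q3,q4,q6},{q4,q5,q6}}
  W35: {{q3},{q1,q3},{q3,q4},{q3,q5},{q3,q6},{q3,q4,q5},{q3,q4,q6}}
  W45: {{q1,q3}} {{q3,q4},{q3,q6},{q3,q4,q5},{q3,q4,q6}}
  W123: {{q1,q3}} {{q3,q4},{q4,q5},{q3,q4,q5},{q3,q4,q6},{q4,q5,q6}}
  W124: {{q4},{q3,q4},{q4,q5},{q4,q6},{q3,q4,q5},{q3,q4,q6},{q4,q5,q6}} {{q1,q2},{q1,q2,q6}} {{q1,q3}}
  W125: {{q1,q3}} {{q3,q4},{q3,q4,q5},{q3,q4,q6}}
  W134: {{q1,q3}} {{q3,q4},{q4,q5},{q3,q4,q5},{q3,q4,q6},{q4,q5,q6}}
  W135: {{q1,q3}} {{q3,q4},{q3,q4,q5},{q3,q4,q6}}
  W145: {{q1,q3}} {{q3,q4},{q3,q4,q5},{q3,q4,q6}}
  W234: {{q1,q3}} {{q3,q4},{q3,q6},{q4,q5},{q3,q4,q5},{q3,q4,q6},{q4,q5,q6}} {{q2,q5,q6}}
  W235: {{q3},{q1,q3},{q3,q4},{q3,q5},{q3,q6},{q3,q4,q5},{q3,q4,q6}}
  W245: {{q1,q3}} {{q3,q4},{q3,q6},{q3,q4,q5},{q3,q4,q6}}
  W345: {{q1,q3}} {{q3,q4},{q3,q6},{q3,q4,q5},{q3,q4,q6}}
  W1234: {{q1,q3}} {{q3,q4},{q4,q5},{q3,q4,q5},{q3,q4,q6},{q4,q5,q6}}
  W1235: {{q1,q3}} {{q3,q4},{q3,q4,q5},{q3,q4,q6}}
  W1245: {{q1,q3}} {{q3,q4},{q3,q4,q5},{q3,q4,q6}}
  W1345: {{q1,q3}} {{q3,q4},{q3,q4,q5},{q3,q4,q6}}
  W2345: {{q1,q3}} {{q3,q4},{q3,q6},{q3,q4,q5},{q3,q4,q6}}
  W12345: {{q1,q3}} {{q3,q4},{q3,q4,q5},{q3,q4,q6}}
C dims 7,20,21,10; δ0: rk 6, SNF 1^6; δ1: rk 13, SNF 1^13; δ2: rk 8, SNF 1^8
degree 0: 7−6−0 = 1 → Ȟ^0 ≅ Z
degree 1: 20−13−6 = 1 → Ȟ^1 ≅ Z
degree 2: 21−8−13 = 0 → Ȟ^2 ≅ 0

Ȟ^0 ≅ Z, Ȟ^1 ≅ Z, Ȟ^2 ≅ 0


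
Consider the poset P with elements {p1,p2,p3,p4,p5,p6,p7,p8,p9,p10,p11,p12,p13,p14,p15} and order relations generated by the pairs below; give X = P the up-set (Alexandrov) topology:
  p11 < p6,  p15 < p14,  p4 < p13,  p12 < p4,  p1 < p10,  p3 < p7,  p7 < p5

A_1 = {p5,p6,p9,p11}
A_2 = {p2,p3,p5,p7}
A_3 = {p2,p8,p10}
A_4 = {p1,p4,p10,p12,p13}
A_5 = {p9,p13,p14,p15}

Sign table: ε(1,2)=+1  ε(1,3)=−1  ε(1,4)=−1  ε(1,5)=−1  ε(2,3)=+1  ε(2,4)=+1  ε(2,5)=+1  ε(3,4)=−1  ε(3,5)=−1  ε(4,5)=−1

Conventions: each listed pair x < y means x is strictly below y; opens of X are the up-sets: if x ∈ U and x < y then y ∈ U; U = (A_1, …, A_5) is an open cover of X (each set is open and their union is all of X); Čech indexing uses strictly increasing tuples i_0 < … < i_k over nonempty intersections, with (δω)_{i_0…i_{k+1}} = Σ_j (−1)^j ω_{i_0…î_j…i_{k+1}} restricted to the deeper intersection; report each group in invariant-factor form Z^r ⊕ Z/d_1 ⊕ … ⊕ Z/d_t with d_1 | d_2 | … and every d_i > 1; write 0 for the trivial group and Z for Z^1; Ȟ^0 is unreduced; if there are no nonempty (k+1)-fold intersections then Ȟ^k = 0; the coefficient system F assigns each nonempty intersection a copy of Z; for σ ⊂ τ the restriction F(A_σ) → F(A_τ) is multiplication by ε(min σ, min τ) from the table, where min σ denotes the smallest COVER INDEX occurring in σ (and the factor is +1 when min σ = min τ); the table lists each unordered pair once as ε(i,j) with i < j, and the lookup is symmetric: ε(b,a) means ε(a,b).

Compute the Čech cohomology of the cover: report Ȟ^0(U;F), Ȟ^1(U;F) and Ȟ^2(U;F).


Ȟ^0(U;F) ≅ 0, Ȟ^1(U;F) ≅ Z/2, Ȟ^2(U;F) ≅ 0

nerve of the cover:
  A12={p5} A15={p9} A23={p2} A34={p10} A45={p13}
C dims 5,5; δ0: rk 5, SNF 1^4·2
Ȟ^0 = (5 − 5) − 0 = 0, so Ȟ^0 ≅ 0
Ȟ^1 = (5 − 0) − 5 = 0 plus torsion [2], so Ȟ^1 ≅ Z/2
Ȟ^2 = (0 − 0) − 0 = 0, so Ȟ^2 ≅ 0


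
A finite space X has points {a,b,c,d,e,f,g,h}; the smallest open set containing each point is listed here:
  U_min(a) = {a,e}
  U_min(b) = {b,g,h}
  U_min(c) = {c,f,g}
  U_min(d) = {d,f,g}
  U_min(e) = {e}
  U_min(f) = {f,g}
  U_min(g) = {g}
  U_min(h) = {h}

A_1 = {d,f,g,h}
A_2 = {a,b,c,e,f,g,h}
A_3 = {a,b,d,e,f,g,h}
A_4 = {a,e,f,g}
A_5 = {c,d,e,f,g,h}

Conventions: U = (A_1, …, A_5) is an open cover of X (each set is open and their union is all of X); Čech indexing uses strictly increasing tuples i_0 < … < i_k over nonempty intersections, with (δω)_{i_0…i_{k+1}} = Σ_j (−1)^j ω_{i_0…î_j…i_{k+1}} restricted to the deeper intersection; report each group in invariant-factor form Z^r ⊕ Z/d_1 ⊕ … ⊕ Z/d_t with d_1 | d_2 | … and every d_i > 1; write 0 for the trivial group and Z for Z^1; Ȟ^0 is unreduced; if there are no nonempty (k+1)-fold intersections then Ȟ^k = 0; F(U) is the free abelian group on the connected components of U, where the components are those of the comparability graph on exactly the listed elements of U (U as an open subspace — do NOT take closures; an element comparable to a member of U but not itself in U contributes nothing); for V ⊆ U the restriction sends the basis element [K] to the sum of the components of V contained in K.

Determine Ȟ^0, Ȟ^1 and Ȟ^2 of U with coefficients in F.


Ȟ^0(U;F) ≅ Z^2, Ȟ^1(U;F) ≅ 0 and Ȟ^2(U;F) ≅ 0

cover nerve:
  A12={f,g,h} A13={d,f,g,h} A14={f,g} A15={d,f,g,h} A23={a,b,e,f,g,h} A24={a,e,f,g} A25={c,e,f,g,h} A34={a,e,f,g} A35={d,e,f,g,h} A45={e,f,g}
  A123={f,g,h} A124={f,g} A125={f,g,h} A134={f,g} A135={d,f,g,h} A145={f,g} A234={a,e,f,g} A235={e,f,g,h} A245={e,f,g} A345={e,f,g}
  A1234={f,g} A1235={f,g,h} A1245={f,g} A1345={f,g} A2345={e,f,g}
  A12345={f,g}
components per intersection:
  A1: {d,f,g} {h}
  A2: {a,e} {b,c,f,g,h}
  A3: {a,e} {b,d,f,g,h}
  A4: {a,e} {f,g}
  A5: {c,d,f,g} {e} {h}
  A12: {f,g} {h}
  A13: {d,f,g} {h}
  A14: {f,g}
  A15: {d,f,g} {h}
  A23: {a,e} {b,f,g,h}
  A24: {a,e} {f,g}
  A25: {c,f,g} {e} {h}
  A34: {a,e} {f,g}
  A35: {d,f,g} {e} {h}
  A45: {e} {f,g}
  A123: {f,g} {h}
  A124: {f,g}
  A125: {f,g} {h}
  A134: {f,g}
  A135: {d,f,g} {h}
  A145: {f,g}
  A234: {a,e} {f,g}
  A235: {e} {f,g} {h}
  A245: {e} {f,g}
  A345: {e} {f,g}
  A1234: {f,g}
  A1235: {f,g} {h}
  A1245: {f,g}
  A1345: {f,g}
  A2345: {e} {f,g}
  A12345: {f,g}
C dims 11,21,18,7; δ0: rk 9, SNF 1^9; δ1: rk 12, SNF 1^12; δ2: rk 6, SNF 1^6
Ȟ^0: (11−9)−0=2 ⇒ Z^2
Ȟ^1: (21−12)−9=0 ⇒ 0
Ȟ^2: (18−6)−12=0 ⇒ 0


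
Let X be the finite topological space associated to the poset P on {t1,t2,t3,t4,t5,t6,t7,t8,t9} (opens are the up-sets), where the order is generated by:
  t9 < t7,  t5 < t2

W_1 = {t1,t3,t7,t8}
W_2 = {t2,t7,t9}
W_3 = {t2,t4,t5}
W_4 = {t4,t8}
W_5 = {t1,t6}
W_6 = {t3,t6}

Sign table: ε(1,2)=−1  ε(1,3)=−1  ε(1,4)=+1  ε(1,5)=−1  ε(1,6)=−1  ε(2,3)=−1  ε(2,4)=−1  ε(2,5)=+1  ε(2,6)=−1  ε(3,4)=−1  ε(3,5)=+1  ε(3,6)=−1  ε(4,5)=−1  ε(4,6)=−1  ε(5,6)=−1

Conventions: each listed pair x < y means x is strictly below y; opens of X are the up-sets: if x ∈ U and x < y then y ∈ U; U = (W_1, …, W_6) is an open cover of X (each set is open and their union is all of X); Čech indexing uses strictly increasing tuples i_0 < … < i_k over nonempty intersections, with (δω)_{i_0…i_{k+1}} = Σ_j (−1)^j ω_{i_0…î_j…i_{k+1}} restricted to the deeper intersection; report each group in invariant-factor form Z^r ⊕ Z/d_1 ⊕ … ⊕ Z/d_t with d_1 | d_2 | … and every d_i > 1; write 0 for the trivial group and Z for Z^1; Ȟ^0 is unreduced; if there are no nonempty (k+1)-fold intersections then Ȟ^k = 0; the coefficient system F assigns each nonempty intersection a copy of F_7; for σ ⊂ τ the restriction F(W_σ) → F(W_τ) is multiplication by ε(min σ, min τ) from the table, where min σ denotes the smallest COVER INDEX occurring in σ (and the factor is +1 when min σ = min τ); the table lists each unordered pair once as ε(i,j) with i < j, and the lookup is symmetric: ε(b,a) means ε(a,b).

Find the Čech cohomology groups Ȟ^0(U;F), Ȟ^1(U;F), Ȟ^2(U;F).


nerve of the cover:
  W12={t7} W14={t8} W15={t1} W16={t3} W23={t2} W34={t4} W56={t6}
C dims 6,7; δ0: rk_F7 6
Ȟ^0 = (6 − 6) − 0 = 0, so Ȟ^0 ≅ 0
Ȟ^1 = (7 − 0) − 6 = 1, so Ȟ^1 ≅ Z/7
Ȟ^2 = (0 − 0) − 0 = 0, so Ȟ^2 ≅ 0

Ȟ^0(U;F) ≅ 0; Ȟ^1(U;F) ≅ Z/7; Ȟ^2(U;F) ≅ 0


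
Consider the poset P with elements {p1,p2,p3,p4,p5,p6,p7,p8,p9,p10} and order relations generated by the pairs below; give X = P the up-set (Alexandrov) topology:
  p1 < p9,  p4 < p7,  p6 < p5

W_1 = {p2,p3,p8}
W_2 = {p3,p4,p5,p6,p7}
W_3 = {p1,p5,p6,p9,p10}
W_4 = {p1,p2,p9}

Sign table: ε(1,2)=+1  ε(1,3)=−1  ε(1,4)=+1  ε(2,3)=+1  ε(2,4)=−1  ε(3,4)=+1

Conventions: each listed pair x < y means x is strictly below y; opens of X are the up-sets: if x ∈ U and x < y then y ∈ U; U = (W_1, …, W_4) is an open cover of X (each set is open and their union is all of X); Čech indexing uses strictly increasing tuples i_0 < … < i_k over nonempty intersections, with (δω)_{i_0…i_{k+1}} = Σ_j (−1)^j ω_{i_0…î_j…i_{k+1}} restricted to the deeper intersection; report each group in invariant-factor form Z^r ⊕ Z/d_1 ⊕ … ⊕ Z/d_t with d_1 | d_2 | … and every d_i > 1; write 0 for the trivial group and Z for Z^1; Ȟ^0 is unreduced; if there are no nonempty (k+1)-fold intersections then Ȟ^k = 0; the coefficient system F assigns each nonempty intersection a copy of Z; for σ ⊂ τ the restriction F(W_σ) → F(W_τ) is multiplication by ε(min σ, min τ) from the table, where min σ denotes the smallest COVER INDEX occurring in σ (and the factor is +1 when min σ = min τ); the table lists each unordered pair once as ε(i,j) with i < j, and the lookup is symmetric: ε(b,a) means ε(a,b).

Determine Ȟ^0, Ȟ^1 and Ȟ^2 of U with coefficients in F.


Ȟ^0 ≅ Z, Ȟ^1 ≅ Z, Ȟ^2 ≅ 0

cover nerve:
  W12={p3} W14={p2} W23={p5,p6} W34={p1,p9}
C dims 4,4; δ0: rk 3, SNF 1^3
Ȟ^0: (4−3)−0=1 ⇒ Z
Ȟ^1: (4−0)−3=1 ⇒ Z
Ȟ^2: (0−0)−0=0 ⇒ 0
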